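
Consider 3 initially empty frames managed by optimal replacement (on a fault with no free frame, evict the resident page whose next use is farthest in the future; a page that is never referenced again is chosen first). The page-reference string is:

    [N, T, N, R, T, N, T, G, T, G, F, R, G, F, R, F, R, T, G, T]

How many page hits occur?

14

N -> fault, frames {N}
T -> fault, frames {N,T}
N -> hit
R -> fault, frames {N,T,R}
T -> hit
N -> hit
T -> hit
G -> fault, evict N, frames {T,R,G}
T -> hit
G -> hit
F -> fault, evict T, frames {R,G,F}
R -> hit
G -> hit
F -> hit
R -> hit
F -> hit
R -> hit
T -> fault, evict F, frames {R,G,T}
G -> hit
T -> hit
Hits: 14.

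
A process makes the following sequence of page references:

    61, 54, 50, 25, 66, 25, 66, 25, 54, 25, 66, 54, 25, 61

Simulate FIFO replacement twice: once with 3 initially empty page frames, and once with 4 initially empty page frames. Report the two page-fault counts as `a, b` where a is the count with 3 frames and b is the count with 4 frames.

7, 6

3 frames: F F F F F . . . F . . . . F → 7 faults.
4 frames: F F F F F . . . . . . . . F → 6 faults.
6 < 7: adding a frame reduced faults, as is typical.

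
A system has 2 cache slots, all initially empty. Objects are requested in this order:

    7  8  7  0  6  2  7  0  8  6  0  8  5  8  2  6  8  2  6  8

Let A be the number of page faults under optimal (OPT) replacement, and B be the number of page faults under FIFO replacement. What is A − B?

-4

Under OPT: F F . F F F . F F F . F F . F F . F . F → 14 faults.
Under FIFO: F F . F F F F F F F F F F . F F F F F F → 18 faults.
A − B = 14 − 18 = -4.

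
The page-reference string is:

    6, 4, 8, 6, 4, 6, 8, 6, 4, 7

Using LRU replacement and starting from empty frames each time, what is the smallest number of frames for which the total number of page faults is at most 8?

2

f=1: 10 faults
f=2: 8 faults
f=3: 4 faults
f=4: 4 faults
Smallest f with faults ≤ 8 is 2.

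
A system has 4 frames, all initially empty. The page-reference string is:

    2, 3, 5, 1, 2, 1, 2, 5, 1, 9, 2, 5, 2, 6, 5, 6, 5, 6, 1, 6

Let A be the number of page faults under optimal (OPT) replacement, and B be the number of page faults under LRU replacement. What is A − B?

-1

Under OPT: F F F F . . . . . F . . . F . . . . . . → 6 faults.
Under LRU: F F F F . . . . . F . . . F . . . . F . → 7 faults.
A − B = 6 − 7 = -1.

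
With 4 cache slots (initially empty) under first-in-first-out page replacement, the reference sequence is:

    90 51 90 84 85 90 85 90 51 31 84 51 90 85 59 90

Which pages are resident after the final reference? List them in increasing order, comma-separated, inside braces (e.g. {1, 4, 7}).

{31, 59, 85, 90}

90 -> fault, frames {90}
51 -> fault, frames {90,51}
90 -> hit
84 -> fault, frames {90,51,84}
85 -> fault, frames {90,51,84,85}
90 -> hit
85 -> hit
90 -> hit
51 -> hit
31 -> fault, evict 90, frames {51,84,85,31}
84 -> hit
51 -> hit
90 -> fault, evict 51, frames {84,85,31,90}
85 -> hit
59 -> fault, evict 84, frames {85,31,90,59}
90 -> hit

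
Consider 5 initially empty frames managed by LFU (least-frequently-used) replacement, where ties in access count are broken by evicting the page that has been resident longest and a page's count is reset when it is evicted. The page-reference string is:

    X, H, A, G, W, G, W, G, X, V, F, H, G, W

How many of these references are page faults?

X → miss, frames [X]
H → miss, frames [X, H]
A → miss, frames [X, H, A]
G → miss, frames [X, H, A, G]
W → miss, frames [X, H, A, G, W]
G → hit
W → hit
G → hit
X → hit
V → miss, evict H, frames [X, A, G, W, V]
F → miss, evict A, frames [X, G, W, V, F]
H → miss, evict V, frames [X, G, W, F, H]
G → hit
W → hit
Page faults: 8.

8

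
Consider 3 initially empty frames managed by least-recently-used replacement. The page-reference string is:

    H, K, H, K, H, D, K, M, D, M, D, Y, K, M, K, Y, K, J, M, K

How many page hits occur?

11

H: miss, frames {H}
K: miss, frames {H,K}
H: hit
K: hit
H: hit
D: miss, frames {K,H,D}
K: hit
M: miss, evict H, frames {D,K,M}
D: hit
M: hit
D: hit
Y: miss, evict K, frames {M,D,Y}
K: miss, evict M, frames {D,Y,K}
M: miss, evict D, frames {Y,K,M}
K: hit
Y: hit
K: hit
J: miss, evict M, frames {Y,K,J}
M: miss, evict Y, frames {K,J,M}
K: hit
Hits: 11.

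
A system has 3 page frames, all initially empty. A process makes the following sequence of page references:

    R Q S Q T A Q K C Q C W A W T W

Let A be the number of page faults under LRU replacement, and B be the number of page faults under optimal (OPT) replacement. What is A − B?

Under LRU: F F F . F F . F F . . F F . F . → 10 faults.
Under OPT: F F F . F F . F F . . F . . F . → 9 faults.
A − B = 10 − 9 = 1.

1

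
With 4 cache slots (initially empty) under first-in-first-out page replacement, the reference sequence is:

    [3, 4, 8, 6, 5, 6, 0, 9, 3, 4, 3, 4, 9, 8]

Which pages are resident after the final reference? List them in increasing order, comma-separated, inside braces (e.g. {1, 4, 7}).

{3, 4, 8, 9}

3 → fault, frames [3]
4 → fault, frames [3, 4]
8 → fault, frames [3, 4, 8]
6 → fault, frames [3, 4, 8, 6]
5 → fault, evict 3, frames [4, 8, 6, 5]
6 → hit
0 → fault, evict 4, frames [8, 6, 5, 0]
9 → fault, evict 8, frames [6, 5, 0, 9]
3 → fault, evict 6, frames [5, 0, 9, 3]
4 → fault, evict 5, frames [0, 9, 3, 4]
3 → hit
4 → hit
9 → hit
8 → fault, evict 0, frames [9, 3, 4, 8]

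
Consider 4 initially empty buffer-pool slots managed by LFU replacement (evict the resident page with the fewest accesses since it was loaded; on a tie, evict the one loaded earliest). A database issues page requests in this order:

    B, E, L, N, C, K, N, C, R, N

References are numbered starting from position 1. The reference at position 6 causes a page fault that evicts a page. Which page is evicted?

pos 1: B → miss, frames [B]
pos 2: E → miss, frames [B, E]
pos 3: L → miss, frames [B, E, L]
pos 4: N → miss, frames [B, E, L, N]
pos 5: C → miss, evict B, frames [E, L, N, C]
pos 6: K → miss, evict E, frames [L, N, C, K]
At position 6, page E is evicted.

E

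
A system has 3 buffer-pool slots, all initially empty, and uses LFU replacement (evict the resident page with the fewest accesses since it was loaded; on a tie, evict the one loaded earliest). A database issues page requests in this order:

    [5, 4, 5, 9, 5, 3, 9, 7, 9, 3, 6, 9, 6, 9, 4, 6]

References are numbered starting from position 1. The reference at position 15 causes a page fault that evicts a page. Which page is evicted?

6

pos 1: 5 -> miss, frames (5)
pos 2: 4 -> miss, frames (5 4)
pos 3: 5 -> hit
pos 4: 9 -> miss, frames (5 4 9)
pos 5: 5 -> hit
pos 6: 3 -> miss, evict 4, frames (5 9 3)
pos 7: 9 -> hit
pos 8: 7 -> miss, evict 3, frames (5 9 7)
pos 9: 9 -> hit
pos 10: 3 -> miss, evict 7, frames (5 9 3)
pos 11: 6 -> miss, evict 3, frames (5 9 6)
pos 12: 9 -> hit
pos 13: 6 -> hit
pos 14: 9 -> hit
pos 15: 4 -> miss, evict 6, frames (5 9 4)
At position 15, page 6 is evicted.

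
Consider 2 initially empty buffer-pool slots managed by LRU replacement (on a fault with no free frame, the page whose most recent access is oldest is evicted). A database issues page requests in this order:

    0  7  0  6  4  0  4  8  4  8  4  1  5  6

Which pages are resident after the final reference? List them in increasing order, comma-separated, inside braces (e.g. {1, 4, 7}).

{5, 6}

0 -> fault, frames {0}
7 -> fault, frames {0,7}
0 -> hit
6 -> fault, evict 7, frames {0,6}
4 -> fault, evict 0, frames {6,4}
0 -> fault, evict 6, frames {4,0}
4 -> hit
8 -> fault, evict 0, frames {4,8}
4 -> hit
8 -> hit
4 -> hit
1 -> fault, evict 8, frames {4,1}
5 -> fault, evict 4, frames {1,5}
6 -> fault, evict 1, frames {5,6}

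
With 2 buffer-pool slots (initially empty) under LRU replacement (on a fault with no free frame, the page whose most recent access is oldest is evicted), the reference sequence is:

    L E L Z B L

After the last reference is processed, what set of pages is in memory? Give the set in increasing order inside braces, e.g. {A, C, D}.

L: miss, frames {L}
E: miss, frames {L,E}
L: hit
Z: miss, evict E, frames {L,Z}
B: miss, evict L, frames {Z,B}
L: miss, evict Z, frames {B,L}

{B, L}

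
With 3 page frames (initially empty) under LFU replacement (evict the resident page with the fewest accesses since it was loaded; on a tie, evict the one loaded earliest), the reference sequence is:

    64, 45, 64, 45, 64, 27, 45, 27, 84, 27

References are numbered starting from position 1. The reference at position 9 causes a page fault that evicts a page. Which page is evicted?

27

pos 1: 64 -> miss, frames {64}
pos 2: 45 -> miss, frames {64,45}
pos 3: 64 -> hit
pos 4: 45 -> hit
pos 5: 64 -> hit
pos 6: 27 -> miss, frames {64,45,27}
pos 7: 45 -> hit
pos 8: 27 -> hit
pos 9: 84 -> miss, evict 27, frames {64,45,84}
At position 9, page 27 is evicted.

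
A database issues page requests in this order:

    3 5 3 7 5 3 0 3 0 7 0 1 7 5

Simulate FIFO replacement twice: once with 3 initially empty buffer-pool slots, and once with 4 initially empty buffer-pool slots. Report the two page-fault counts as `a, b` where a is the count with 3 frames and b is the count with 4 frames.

8, 5

3 frames: F F . F . . F F . . . F F F → 8 faults.
4 frames: F F . F . . F . . . . F . . → 5 faults.
5 < 8: adding a frame reduced faults, as is typical.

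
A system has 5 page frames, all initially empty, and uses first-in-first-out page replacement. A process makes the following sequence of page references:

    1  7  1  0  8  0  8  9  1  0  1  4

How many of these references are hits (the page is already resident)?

6

1 → miss, frames (1)
7 → miss, frames (1 7)
1 → hit
0 → miss, frames (1 7 0)
8 → miss, frames (1 7 0 8)
0 → hit
8 → hit
9 → miss, frames (1 7 0 8 9)
1 → hit
0 → hit
1 → hit
4 → miss, evict 1, frames (7 0 8 9 4)
Hits: 6.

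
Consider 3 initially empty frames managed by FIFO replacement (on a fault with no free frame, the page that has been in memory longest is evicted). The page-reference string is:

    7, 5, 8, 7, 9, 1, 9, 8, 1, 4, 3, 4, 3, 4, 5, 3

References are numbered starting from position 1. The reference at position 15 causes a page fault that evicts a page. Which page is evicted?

1

pos 1: 7: miss, frames [7]
pos 2: 5: miss, frames [7, 5]
pos 3: 8: miss, frames [7, 5, 8]
pos 4: 7: hit
pos 5: 9: miss, evict 7, frames [5, 8, 9]
pos 6: 1: miss, evict 5, frames [8, 9, 1]
pos 7: 9: hit
pos 8: 8: hit
pos 9: 1: hit
pos 10: 4: miss, evict 8, frames [9, 1, 4]
pos 11: 3: miss, evict 9, frames [1, 4, 3]
pos 12: 4: hit
pos 13: 3: hit
pos 14: 4: hit
pos 15: 5: miss, evict 1, frames [4, 3, 5]
At position 15, page 1 is evicted.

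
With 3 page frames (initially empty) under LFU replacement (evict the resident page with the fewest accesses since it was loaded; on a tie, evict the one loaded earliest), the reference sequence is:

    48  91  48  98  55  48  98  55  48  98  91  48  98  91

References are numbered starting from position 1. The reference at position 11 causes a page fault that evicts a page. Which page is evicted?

55

pos 1: 48 -> miss, frames {48}
pos 2: 91 -> miss, frames {48,91}
pos 3: 48 -> hit
pos 4: 98 -> miss, frames {48,91,98}
pos 5: 55 -> miss, evict 91, frames {48,98,55}
pos 6: 48 -> hit
pos 7: 98 -> hit
pos 8: 55 -> hit
pos 9: 48 -> hit
pos 10: 98 -> hit
pos 11: 91 -> miss, evict 55, frames {48,98,91}
At position 11, page 55 is evicted.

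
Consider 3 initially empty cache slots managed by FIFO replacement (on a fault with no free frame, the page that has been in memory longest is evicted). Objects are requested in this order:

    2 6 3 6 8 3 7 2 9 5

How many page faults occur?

8

2 -> miss, frames [2]
6 -> miss, frames [2, 6]
3 -> miss, frames [2, 6, 3]
6 -> hit
8 -> miss, evict 2, frames [6, 3, 8]
3 -> hit
7 -> miss, evict 6, frames [3, 8, 7]
2 -> miss, evict 3, frames [8, 7, 2]
9 -> miss, evict 8, frames [7, 2, 9]
5 -> miss, evict 7, frames [2, 9, 5]
Page faults: 8.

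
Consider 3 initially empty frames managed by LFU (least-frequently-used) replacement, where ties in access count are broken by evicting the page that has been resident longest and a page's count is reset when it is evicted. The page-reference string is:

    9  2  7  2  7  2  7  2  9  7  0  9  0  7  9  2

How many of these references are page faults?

9 → fault, frames (9)
2 → fault, frames (9 2)
7 → fault, frames (9 2 7)
2 → hit
7 → hit
2 → hit
7 → hit
2 → hit
9 → hit
7 → hit
0 → fault, evict 9, frames (2 7 0)
9 → fault, evict 0, frames (2 7 9)
0 → fault, evict 9, frames (2 7 0)
7 → hit
9 → fault, evict 0, frames (2 7 9)
2 → hit
Page faults: 7.

7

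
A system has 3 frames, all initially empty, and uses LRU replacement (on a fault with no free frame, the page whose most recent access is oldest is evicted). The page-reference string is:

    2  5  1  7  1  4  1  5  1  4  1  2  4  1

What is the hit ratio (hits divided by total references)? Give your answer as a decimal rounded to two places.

0.50

2 -> miss, frames {2}
5 -> miss, frames {2,5}
1 -> miss, frames {2,5,1}
7 -> miss, evict 2, frames {5,1,7}
1 -> hit
4 -> miss, evict 5, frames {7,1,4}
1 -> hit
5 -> miss, evict 7, frames {4,1,5}
1 -> hit
4 -> hit
1 -> hit
2 -> miss, evict 5, frames {4,1,2}
4 -> hit
1 -> hit
Hits: 7 of 14 references → 7/14 = 0.5000.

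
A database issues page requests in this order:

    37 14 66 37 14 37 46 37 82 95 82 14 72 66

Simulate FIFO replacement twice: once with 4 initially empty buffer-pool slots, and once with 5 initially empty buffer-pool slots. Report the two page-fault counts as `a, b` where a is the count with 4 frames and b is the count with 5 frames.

4 frames: F F F . . . F . F F . F F F → 9 faults.
5 frames: F F F . . . F . F F . . F . → 7 faults.
7 < 9: adding a frame reduced faults, as is typical.

9, 7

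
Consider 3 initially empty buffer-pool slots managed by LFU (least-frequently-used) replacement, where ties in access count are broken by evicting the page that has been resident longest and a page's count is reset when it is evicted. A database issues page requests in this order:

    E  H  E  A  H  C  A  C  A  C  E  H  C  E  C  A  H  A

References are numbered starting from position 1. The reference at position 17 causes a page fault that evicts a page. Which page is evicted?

A

pos 1: E → miss, frames {E}
pos 2: H → miss, frames {E,H}
pos 3: E → hit
pos 4: A → miss, frames {E,H,A}
pos 5: H → hit
pos 6: C → miss, evict A, frames {E,H,C}
pos 7: A → miss, evict C, frames {E,H,A}
pos 8: C → miss, evict A, frames {E,H,C}
pos 9: A → miss, evict C, frames {E,H,A}
pos 10: C → miss, evict A, frames {E,H,C}
pos 11: E → hit
pos 12: H → hit
pos 13: C → hit
pos 14: E → hit
pos 15: C → hit
pos 16: A → miss, evict H, frames {E,C,A}
pos 17: H → miss, evict A, frames {E,C,H}
At position 17, page A is evicted.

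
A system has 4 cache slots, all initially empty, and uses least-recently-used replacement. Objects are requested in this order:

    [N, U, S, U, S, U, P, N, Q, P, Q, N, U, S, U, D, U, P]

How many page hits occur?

10

N -> miss, frames {N}
U -> miss, frames {N,U}
S -> miss, frames {N,U,S}
U -> hit
S -> hit
U -> hit
P -> miss, frames {N,S,U,P}
N -> hit
Q -> miss, evict S, frames {U,P,N,Q}
P -> hit
Q -> hit
N -> hit
U -> hit
S -> miss, evict P, frames {Q,N,U,S}
U -> hit
D -> miss, evict Q, frames {N,S,U,D}
U -> hit
P -> miss, evict N, frames {S,D,U,P}
Hits: 10.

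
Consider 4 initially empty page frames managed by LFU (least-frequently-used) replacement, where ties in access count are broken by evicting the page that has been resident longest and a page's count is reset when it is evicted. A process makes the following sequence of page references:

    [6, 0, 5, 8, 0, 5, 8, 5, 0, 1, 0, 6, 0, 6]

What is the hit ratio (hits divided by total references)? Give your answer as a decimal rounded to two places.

6 -> fault, frames [6]
0 -> fault, frames [6, 0]
5 -> fault, frames [6, 0, 5]
8 -> fault, frames [6, 0, 5, 8]
0 -> hit
5 -> hit
8 -> hit
5 -> hit
0 -> hit
1 -> fault, evict 6, frames [0, 5, 8, 1]
0 -> hit
6 -> fault, evict 1, frames [0, 5, 8, 6]
0 -> hit
6 -> hit
Hits: 8 of 14 references → 8/14 = 0.5714.

0.57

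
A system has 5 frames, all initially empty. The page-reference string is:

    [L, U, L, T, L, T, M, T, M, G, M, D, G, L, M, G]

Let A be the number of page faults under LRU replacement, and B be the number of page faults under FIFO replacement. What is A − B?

Under LRU: F F . F . . F . . F . F . . . . → 6 faults.
Under FIFO: F F . F . . F . . F . F . F . . → 7 faults.
A − B = 6 − 7 = -1.

-1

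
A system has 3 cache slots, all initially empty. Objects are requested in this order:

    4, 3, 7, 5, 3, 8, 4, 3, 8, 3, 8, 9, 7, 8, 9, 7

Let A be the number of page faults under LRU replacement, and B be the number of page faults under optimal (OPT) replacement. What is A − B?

Under LRU: F F F F . F F . . . . F F . . . → 8 faults.
Under OPT: F F F F . F . . . . . F F . . . → 7 faults.
A − B = 8 − 7 = 1.

1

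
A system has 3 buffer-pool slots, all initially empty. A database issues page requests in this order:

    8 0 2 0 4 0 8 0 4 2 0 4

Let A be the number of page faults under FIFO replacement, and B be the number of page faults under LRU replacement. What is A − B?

Under FIFO: F F F . F . F F . F . F → 8 faults.
Under LRU: F F F . F . F . . F . . → 6 faults.
A − B = 8 − 6 = 2.

2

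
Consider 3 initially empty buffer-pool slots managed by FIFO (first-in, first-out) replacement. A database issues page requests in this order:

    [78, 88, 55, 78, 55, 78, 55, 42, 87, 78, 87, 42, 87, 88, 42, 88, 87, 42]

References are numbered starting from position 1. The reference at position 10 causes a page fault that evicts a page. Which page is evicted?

pos 1: 78: miss, frames [78]
pos 2: 88: miss, frames [78, 88]
pos 3: 55: miss, frames [78, 88, 55]
pos 4: 78: hit
pos 5: 55: hit
pos 6: 78: hit
pos 7: 55: hit
pos 8: 42: miss, evict 78, frames [88, 55, 42]
pos 9: 87: miss, evict 88, frames [55, 42, 87]
pos 10: 78: miss, evict 55, frames [42, 87, 78]
At position 10, page 55 is evicted.

55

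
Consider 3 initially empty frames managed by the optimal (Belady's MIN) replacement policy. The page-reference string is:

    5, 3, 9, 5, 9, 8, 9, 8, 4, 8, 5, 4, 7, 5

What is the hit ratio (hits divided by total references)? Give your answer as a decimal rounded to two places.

5: fault, frames {5}
3: fault, frames {5,3}
9: fault, frames {5,3,9}
5: hit
9: hit
8: fault, evict 3, frames {5,9,8}
9: hit
8: hit
4: fault, evict 9, frames {5,8,4}
8: hit
5: hit
4: hit
7: fault, evict 4, frames {5,8,7}
5: hit
Hits: 8 of 14 references → 8/14 = 0.5714.

0.57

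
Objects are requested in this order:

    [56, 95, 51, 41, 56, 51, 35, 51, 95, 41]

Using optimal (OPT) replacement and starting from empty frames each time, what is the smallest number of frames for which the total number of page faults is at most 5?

f=1: 10 faults
f=2: 8 faults
f=3: 6 faults
f=4: 5 faults
f=5: 5 faults
Smallest f with faults ≤ 5 is 4.

4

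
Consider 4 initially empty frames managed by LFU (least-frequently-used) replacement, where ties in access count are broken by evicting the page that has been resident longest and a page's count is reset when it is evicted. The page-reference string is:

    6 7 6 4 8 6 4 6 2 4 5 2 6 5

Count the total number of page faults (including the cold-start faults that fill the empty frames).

6 → fault, frames [6]
7 → fault, frames [6, 7]
6 → hit
4 → fault, frames [6, 7, 4]
8 → fault, frames [6, 7, 4, 8]
6 → hit
4 → hit
6 → hit
2 → fault, evict 7, frames [6, 4, 8, 2]
4 → hit
5 → fault, evict 8, frames [6, 4, 2, 5]
2 → hit
6 → hit
5 → hit
Page faults: 6.

6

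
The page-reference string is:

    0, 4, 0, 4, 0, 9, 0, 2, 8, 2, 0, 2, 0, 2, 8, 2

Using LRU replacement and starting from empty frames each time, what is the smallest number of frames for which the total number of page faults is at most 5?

3

f=1: 16 faults
f=2: 7 faults
f=3: 5 faults
f=4: 5 faults
f=5: 5 faults
Smallest f with faults ≤ 5 is 3.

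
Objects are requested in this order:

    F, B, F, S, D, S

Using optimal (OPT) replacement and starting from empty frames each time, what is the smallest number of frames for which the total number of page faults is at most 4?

f=1: 6 faults
f=2: 4 faults
f=3: 4 faults
f=4: 4 faults
Smallest f with faults ≤ 4 is 2.

2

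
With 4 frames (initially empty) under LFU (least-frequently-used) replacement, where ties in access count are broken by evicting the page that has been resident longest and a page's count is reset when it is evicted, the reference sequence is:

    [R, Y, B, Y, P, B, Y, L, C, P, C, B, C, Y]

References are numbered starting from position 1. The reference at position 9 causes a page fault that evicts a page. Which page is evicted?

pos 1: R: fault, frames (R)
pos 2: Y: fault, frames (R Y)
pos 3: B: fault, frames (R Y B)
pos 4: Y: hit
pos 5: P: fault, frames (R Y B P)
pos 6: B: hit
pos 7: Y: hit
pos 8: L: fault, evict R, frames (Y B P L)
pos 9: C: fault, evict P, frames (Y B L C)
At position 9, page P is evicted.

P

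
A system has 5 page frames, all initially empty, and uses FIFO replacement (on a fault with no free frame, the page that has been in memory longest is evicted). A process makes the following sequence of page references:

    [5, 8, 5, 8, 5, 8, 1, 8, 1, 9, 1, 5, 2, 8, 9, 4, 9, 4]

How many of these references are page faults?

5 -> fault, frames [5]
8 -> fault, frames [5, 8]
5 -> hit
8 -> hit
5 -> hit
8 -> hit
1 -> fault, frames [5, 8, 1]
8 -> hit
1 -> hit
9 -> fault, frames [5, 8, 1, 9]
1 -> hit
5 -> hit
2 -> fault, frames [5, 8, 1, 9, 2]
8 -> hit
9 -> hit
4 -> fault, evict 5, frames [8, 1, 9, 2, 4]
9 -> hit
4 -> hit
Page faults: 6.

6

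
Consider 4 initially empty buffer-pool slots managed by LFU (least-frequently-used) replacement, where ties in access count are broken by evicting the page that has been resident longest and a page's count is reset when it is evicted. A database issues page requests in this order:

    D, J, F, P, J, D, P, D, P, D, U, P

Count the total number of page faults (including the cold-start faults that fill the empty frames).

D -> fault, frames {D}
J -> fault, frames {D,J}
F -> fault, frames {D,J,F}
P -> fault, frames {D,J,F,P}
J -> hit
D -> hit
P -> hit
D -> hit
P -> hit
D -> hit
U -> fault, evict F, frames {D,J,P,U}
P -> hit
Page faults: 5.

5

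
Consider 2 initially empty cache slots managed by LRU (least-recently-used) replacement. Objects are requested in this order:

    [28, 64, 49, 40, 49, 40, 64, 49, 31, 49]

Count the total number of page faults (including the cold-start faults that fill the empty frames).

28 -> fault, frames (28)
64 -> fault, frames (28 64)
49 -> fault, evict 28, frames (64 49)
40 -> fault, evict 64, frames (49 40)
49 -> hit
40 -> hit
64 -> fault, evict 49, frames (40 64)
49 -> fault, evict 40, frames (64 49)
31 -> fault, evict 64, frames (49 31)
49 -> hit
Page faults: 7.

7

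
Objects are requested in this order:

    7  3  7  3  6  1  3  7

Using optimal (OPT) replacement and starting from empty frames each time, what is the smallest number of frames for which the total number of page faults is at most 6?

f=1: 8 faults
f=2: 5 faults
f=3: 4 faults
f=4: 4 faults
Smallest f with faults ≤ 6 is 2.

2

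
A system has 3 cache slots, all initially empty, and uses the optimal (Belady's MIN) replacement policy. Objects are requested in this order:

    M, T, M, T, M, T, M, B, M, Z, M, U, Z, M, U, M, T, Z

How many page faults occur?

M: fault, frames [M]
T: fault, frames [M, T]
M: hit
T: hit
M: hit
T: hit
M: hit
B: fault, frames [M, T, B]
M: hit
Z: fault, evict B, frames [M, T, Z]
M: hit
U: fault, evict T, frames [M, Z, U]
Z: hit
M: hit
U: hit
M: hit
T: fault, evict U, frames [M, Z, T]
Z: hit
Page faults: 6.

6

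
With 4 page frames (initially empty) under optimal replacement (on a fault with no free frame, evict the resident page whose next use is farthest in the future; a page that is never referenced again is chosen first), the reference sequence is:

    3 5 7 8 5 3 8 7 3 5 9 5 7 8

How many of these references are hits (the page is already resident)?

9

3 → miss, frames [3]
5 → miss, frames [3, 5]
7 → miss, frames [3, 5, 7]
8 → miss, frames [3, 5, 7, 8]
5 → hit
3 → hit
8 → hit
7 → hit
3 → hit
5 → hit
9 → miss, evict 3, frames [5, 7, 8, 9]
5 → hit
7 → hit
8 → hit
Hits: 9.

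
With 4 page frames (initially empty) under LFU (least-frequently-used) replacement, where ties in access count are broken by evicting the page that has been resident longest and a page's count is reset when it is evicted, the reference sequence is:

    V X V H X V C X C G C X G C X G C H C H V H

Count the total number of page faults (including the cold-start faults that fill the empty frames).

8

V -> fault, frames {V}
X -> fault, frames {V,X}
V -> hit
H -> fault, frames {V,X,H}
X -> hit
V -> hit
C -> fault, frames {V,X,H,C}
X -> hit
C -> hit
G -> fault, evict H, frames {V,X,C,G}
C -> hit
X -> hit
G -> hit
C -> hit
X -> hit
G -> hit
C -> hit
H -> fault, evict V, frames {X,C,G,H}
C -> hit
H -> hit
V -> fault, evict H, frames {X,C,G,V}
H -> fault, evict V, frames {X,C,G,H}
Page faults: 8.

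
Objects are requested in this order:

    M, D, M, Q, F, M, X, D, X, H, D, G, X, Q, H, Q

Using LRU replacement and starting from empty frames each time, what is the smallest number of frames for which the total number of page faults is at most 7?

f=1: 16 faults
f=2: 13 faults
f=3: 11 faults
f=4: 10 faults
f=5: 8 faults
f=6: 8 faults
f=7: 7 faults
Smallest f with faults ≤ 7 is 7.

7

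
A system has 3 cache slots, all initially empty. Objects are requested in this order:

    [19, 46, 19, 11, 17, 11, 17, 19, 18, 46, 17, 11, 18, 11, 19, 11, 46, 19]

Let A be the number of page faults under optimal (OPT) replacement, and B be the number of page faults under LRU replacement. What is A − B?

-3

Under OPT: F F . F F . . . F F . . F . F . . . → 8 faults.
Under LRU: F F . F F . . . F F F F F . F . F . → 11 faults.
A − B = 8 − 11 = -3.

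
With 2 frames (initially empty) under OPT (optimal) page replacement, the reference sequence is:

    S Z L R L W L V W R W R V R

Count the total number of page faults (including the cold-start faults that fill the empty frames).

S -> miss, frames {S}
Z -> miss, frames {S,Z}
L -> miss, evict Z, frames {S,L}
R -> miss, evict S, frames {L,R}
L -> hit
W -> miss, evict R, frames {L,W}
L -> hit
V -> miss, evict L, frames {W,V}
W -> hit
R -> miss, evict V, frames {W,R}
W -> hit
R -> hit
V -> miss, evict W, frames {R,V}
R -> hit
Page faults: 8.

8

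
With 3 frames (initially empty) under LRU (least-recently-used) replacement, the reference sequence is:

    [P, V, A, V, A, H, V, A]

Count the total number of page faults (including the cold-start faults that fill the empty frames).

P: fault, frames [P]
V: fault, frames [P, V]
A: fault, frames [P, V, A]
V: hit
A: hit
H: fault, evict P, frames [V, A, H]
V: hit
A: hit
Page faults: 4.

4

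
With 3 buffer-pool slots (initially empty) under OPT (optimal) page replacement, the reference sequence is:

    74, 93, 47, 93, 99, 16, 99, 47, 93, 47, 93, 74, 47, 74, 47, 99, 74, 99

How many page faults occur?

7

74: fault, frames {74}
93: fault, frames {74,93}
47: fault, frames {74,93,47}
93: hit
99: fault, evict 74, frames {93,47,99}
16: fault, evict 93, frames {47,99,16}
99: hit
47: hit
93: fault, evict 16, frames {47,99,93}
47: hit
93: hit
74: fault, evict 93, frames {47,99,74}
47: hit
74: hit
47: hit
99: hit
74: hit
99: hit
Page faults: 7.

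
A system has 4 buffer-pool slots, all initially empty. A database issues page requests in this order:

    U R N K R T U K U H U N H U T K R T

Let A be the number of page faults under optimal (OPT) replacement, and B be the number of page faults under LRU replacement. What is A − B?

Under OPT: F F F F . F . . . F . . . . . F F . → 8 faults.
Under LRU: F F F F . F F . . F . F . . F F F . → 11 faults.
A − B = 8 − 11 = -3.

-3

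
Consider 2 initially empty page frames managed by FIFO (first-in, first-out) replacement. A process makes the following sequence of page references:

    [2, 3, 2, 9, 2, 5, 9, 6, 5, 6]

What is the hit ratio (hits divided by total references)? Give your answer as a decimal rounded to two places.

0.20

2 → miss, frames {2}
3 → miss, frames {2,3}
2 → hit
9 → miss, evict 2, frames {3,9}
2 → miss, evict 3, frames {9,2}
5 → miss, evict 9, frames {2,5}
9 → miss, evict 2, frames {5,9}
6 → miss, evict 5, frames {9,6}
5 → miss, evict 9, frames {6,5}
6 → hit
Hits: 2 of 10 references → 2/10 = 0.2000.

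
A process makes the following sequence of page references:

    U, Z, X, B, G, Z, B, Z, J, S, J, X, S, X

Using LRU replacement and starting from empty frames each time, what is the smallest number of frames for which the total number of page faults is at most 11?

2

f=1: 14 faults
f=2: 11 faults
f=3: 9 faults
f=4: 8 faults
f=5: 8 faults
f=6: 7 faults
f=7: 7 faults
Smallest f with faults ≤ 11 is 2.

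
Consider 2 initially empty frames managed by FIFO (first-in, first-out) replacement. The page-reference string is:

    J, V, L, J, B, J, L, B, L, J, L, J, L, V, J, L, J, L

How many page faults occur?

10

J -> miss, frames [J]
V -> miss, frames [J, V]
L -> miss, evict J, frames [V, L]
J -> miss, evict V, frames [L, J]
B -> miss, evict L, frames [J, B]
J -> hit
L -> miss, evict J, frames [B, L]
B -> hit
L -> hit
J -> miss, evict B, frames [L, J]
L -> hit
J -> hit
L -> hit
V -> miss, evict L, frames [J, V]
J -> hit
L -> miss, evict J, frames [V, L]
J -> miss, evict V, frames [L, J]
L -> hit
Page faults: 10.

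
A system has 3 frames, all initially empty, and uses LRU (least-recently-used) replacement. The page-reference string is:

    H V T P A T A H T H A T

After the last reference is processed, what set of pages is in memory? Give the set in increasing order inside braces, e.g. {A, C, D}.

{A, H, T}

H → fault, frames {H}
V → fault, frames {H,V}
T → fault, frames {H,V,T}
P → fault, evict H, frames {V,T,P}
A → fault, evict V, frames {T,P,A}
T → hit
A → hit
H → fault, evict P, frames {T,A,H}
T → hit
H → hit
A → hit
T → hit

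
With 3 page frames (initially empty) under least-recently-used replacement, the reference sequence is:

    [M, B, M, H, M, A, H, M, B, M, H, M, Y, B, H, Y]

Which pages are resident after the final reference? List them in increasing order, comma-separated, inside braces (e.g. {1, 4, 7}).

M → fault, frames {M}
B → fault, frames {M,B}
M → hit
H → fault, frames {B,M,H}
M → hit
A → fault, evict B, frames {H,M,A}
H → hit
M → hit
B → fault, evict A, frames {H,M,B}
M → hit
H → hit
M → hit
Y → fault, evict B, frames {H,M,Y}
B → fault, evict H, frames {M,Y,B}
H → fault, evict M, frames {Y,B,H}
Y → hit

{B, H, Y}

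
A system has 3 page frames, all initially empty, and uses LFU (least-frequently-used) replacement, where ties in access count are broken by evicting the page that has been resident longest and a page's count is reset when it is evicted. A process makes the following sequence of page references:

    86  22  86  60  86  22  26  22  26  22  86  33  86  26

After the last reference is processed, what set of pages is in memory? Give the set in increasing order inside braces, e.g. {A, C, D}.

{22, 26, 86}

86 -> fault, frames (86)
22 -> fault, frames (86 22)
86 -> hit
60 -> fault, frames (86 22 60)
86 -> hit
22 -> hit
26 -> fault, evict 60, frames (86 22 26)
22 -> hit
26 -> hit
22 -> hit
86 -> hit
33 -> fault, evict 26, frames (86 22 33)
86 -> hit
26 -> fault, evict 33, frames (86 22 26)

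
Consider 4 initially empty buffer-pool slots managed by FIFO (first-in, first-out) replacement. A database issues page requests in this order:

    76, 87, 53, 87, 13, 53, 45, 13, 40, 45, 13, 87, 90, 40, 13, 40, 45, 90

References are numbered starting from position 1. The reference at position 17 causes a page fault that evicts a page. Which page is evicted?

40

pos 1: 76 → fault, frames (76)
pos 2: 87 → fault, frames (76 87)
pos 3: 53 → fault, frames (76 87 53)
pos 4: 87 → hit
pos 5: 13 → fault, frames (76 87 53 13)
pos 6: 53 → hit
pos 7: 45 → fault, evict 76, frames (87 53 13 45)
pos 8: 13 → hit
pos 9: 40 → fault, evict 87, frames (53 13 45 40)
pos 10: 45 → hit
pos 11: 13 → hit
pos 12: 87 → fault, evict 53, frames (13 45 40 87)
pos 13: 90 → fault, evict 13, frames (45 40 87 90)
pos 14: 40 → hit
pos 15: 13 → fault, evict 45, frames (40 87 90 13)
pos 16: 40 → hit
pos 17: 45 → fault, evict 40, frames (87 90 13 45)
At position 17, page 40 is evicted.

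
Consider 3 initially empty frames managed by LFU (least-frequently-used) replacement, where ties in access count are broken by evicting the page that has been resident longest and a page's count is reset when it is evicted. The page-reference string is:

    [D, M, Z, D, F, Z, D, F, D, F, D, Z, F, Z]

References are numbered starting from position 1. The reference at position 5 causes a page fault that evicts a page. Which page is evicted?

M

pos 1: D → miss, frames {D}
pos 2: M → miss, frames {D,M}
pos 3: Z → miss, frames {D,M,Z}
pos 4: D → hit
pos 5: F → miss, evict M, frames {D,Z,F}
At position 5, page M is evicted.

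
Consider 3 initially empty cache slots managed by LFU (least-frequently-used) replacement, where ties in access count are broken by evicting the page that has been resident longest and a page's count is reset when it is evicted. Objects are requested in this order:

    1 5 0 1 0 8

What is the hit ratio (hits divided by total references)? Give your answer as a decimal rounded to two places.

0.33

1 -> miss, frames (1)
5 -> miss, frames (1 5)
0 -> miss, frames (1 5 0)
1 -> hit
0 -> hit
8 -> miss, evict 5, frames (1 0 8)
Hits: 2 of 6 references → 2/6 = 0.3333.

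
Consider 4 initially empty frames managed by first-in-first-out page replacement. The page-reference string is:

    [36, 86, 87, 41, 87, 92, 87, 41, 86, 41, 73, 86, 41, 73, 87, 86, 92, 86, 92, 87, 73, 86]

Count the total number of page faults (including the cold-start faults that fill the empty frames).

36 → miss, frames {36}
86 → miss, frames {36,86}
87 → miss, frames {36,86,87}
41 → miss, frames {36,86,87,41}
87 → hit
92 → miss, evict 36, frames {86,87,41,92}
87 → hit
41 → hit
86 → hit
41 → hit
73 → miss, evict 86, frames {87,41,92,73}
86 → miss, evict 87, frames {41,92,73,86}
41 → hit
73 → hit
87 → miss, evict 41, frames {92,73,86,87}
86 → hit
92 → hit
86 → hit
92 → hit
87 → hit
73 → hit
86 → hit
Page faults: 8.

8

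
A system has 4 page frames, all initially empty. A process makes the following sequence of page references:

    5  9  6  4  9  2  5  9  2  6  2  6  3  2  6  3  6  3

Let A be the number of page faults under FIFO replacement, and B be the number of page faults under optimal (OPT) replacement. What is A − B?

Under FIFO: F F F F . F F F . F . . F F . . . . → 10 faults.
Under OPT: F F F F . F . . . . . . F . . . . . → 6 faults.
A − B = 10 − 6 = 4.

4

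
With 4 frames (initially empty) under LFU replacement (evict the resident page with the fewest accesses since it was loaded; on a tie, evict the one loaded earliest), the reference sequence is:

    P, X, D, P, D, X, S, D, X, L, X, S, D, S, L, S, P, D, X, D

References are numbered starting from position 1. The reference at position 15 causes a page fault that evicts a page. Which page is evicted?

P

pos 1: P: miss, frames [P]
pos 2: X: miss, frames [P, X]
pos 3: D: miss, frames [P, X, D]
pos 4: P: hit
pos 5: D: hit
pos 6: X: hit
pos 7: S: miss, frames [P, X, D, S]
pos 8: D: hit
pos 9: X: hit
pos 10: L: miss, evict S, frames [P, X, D, L]
pos 11: X: hit
pos 12: S: miss, evict L, frames [P, X, D, S]
pos 13: D: hit
pos 14: S: hit
pos 15: L: miss, evict P, frames [X, D, S, L]
At position 15, page P is evicted.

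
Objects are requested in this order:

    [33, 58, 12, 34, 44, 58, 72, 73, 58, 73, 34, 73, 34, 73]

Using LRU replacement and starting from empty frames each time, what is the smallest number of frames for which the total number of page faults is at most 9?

f=1: 14 faults
f=2: 10 faults
f=3: 9 faults
f=4: 8 faults
f=5: 7 faults
f=6: 7 faults
f=7: 7 faults
Smallest f with faults ≤ 9 is 3.

3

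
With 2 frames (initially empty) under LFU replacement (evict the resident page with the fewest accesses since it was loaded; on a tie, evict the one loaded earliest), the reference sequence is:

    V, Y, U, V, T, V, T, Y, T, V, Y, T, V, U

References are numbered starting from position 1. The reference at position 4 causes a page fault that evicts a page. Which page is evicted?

Y

pos 1: V: miss, frames (V)
pos 2: Y: miss, frames (V Y)
pos 3: U: miss, evict V, frames (Y U)
pos 4: V: miss, evict Y, frames (U V)
At position 4, page Y is evicted.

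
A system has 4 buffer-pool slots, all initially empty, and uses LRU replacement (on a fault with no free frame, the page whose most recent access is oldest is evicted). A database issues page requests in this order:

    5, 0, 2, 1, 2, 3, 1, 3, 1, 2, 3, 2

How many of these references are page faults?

5

5 -> fault, frames [5]
0 -> fault, frames [5, 0]
2 -> fault, frames [5, 0, 2]
1 -> fault, frames [5, 0, 2, 1]
2 -> hit
3 -> fault, evict 5, frames [0, 1, 2, 3]
1 -> hit
3 -> hit
1 -> hit
2 -> hit
3 -> hit
2 -> hit
Page faults: 5.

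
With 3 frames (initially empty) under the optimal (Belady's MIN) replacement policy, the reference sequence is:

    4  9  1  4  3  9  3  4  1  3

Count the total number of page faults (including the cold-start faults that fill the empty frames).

5

4 → fault, frames [4]
9 → fault, frames [4, 9]
1 → fault, frames [4, 9, 1]
4 → hit
3 → fault, evict 1, frames [4, 9, 3]
9 → hit
3 → hit
4 → hit
1 → fault, evict 9, frames [4, 3, 1]
3 → hit
Page faults: 5.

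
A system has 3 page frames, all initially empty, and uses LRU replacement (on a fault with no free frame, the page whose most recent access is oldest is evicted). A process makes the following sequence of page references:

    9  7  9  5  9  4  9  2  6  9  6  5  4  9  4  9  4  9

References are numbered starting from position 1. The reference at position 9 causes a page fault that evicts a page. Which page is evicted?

4

pos 1: 9 -> miss, frames [9]
pos 2: 7 -> miss, frames [9, 7]
pos 3: 9 -> hit
pos 4: 5 -> miss, frames [7, 9, 5]
pos 5: 9 -> hit
pos 6: 4 -> miss, evict 7, frames [5, 9, 4]
pos 7: 9 -> hit
pos 8: 2 -> miss, evict 5, frames [4, 9, 2]
pos 9: 6 -> miss, evict 4, frames [9, 2, 6]
At position 9, page 4 is evicted.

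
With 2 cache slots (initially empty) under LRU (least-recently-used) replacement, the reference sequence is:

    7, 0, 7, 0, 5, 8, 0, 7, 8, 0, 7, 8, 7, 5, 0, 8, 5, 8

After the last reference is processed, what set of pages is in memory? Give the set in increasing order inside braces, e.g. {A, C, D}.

7: miss, frames [7]
0: miss, frames [7, 0]
7: hit
0: hit
5: miss, evict 7, frames [0, 5]
8: miss, evict 0, frames [5, 8]
0: miss, evict 5, frames [8, 0]
7: miss, evict 8, frames [0, 7]
8: miss, evict 0, frames [7, 8]
0: miss, evict 7, frames [8, 0]
7: miss, evict 8, frames [0, 7]
8: miss, evict 0, frames [7, 8]
7: hit
5: miss, evict 8, frames [7, 5]
0: miss, evict 7, frames [5, 0]
8: miss, evict 5, frames [0, 8]
5: miss, evict 0, frames [8, 5]
8: hit

{5, 8}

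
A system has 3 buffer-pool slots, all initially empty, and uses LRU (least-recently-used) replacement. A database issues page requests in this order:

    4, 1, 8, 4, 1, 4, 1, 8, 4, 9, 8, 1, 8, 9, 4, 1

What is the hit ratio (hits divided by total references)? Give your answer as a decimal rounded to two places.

0.56

4 -> miss, frames [4]
1 -> miss, frames [4, 1]
8 -> miss, frames [4, 1, 8]
4 -> hit
1 -> hit
4 -> hit
1 -> hit
8 -> hit
4 -> hit
9 -> miss, evict 1, frames [8, 4, 9]
8 -> hit
1 -> miss, evict 4, frames [9, 8, 1]
8 -> hit
9 -> hit
4 -> miss, evict 1, frames [8, 9, 4]
1 -> miss, evict 8, frames [9, 4, 1]
Hits: 9 of 16 references → 9/16 = 0.5625.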